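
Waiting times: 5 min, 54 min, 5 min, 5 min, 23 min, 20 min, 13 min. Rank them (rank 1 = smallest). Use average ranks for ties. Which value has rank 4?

13

Sorted (ascending): 5, 5, 5, 13, 20, 23, 54
The 3 values of 5 occupy positions 1–3 → average rank 2.
Rank 4 → value 13.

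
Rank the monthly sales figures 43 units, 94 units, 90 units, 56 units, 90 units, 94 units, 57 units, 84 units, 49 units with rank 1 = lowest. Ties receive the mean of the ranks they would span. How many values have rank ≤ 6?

5

Sorted (ascending): 43, 49, 56, 57, 84, 90, 90, 94, 94
The 2 values of 90 occupy positions 6–7 → average rank (6+7)/2 = 6.5.
The 2 values of 94 occupy positions 8–9 → average rank (8+9)/2 = 8.5.
Ranks ≤ 6: {1, 2, 3, 4, 5} → 5 values.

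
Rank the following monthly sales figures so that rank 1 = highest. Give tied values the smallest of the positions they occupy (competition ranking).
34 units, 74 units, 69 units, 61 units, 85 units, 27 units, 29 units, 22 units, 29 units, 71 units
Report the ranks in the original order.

6, 2, 4, 5, 1, 9, 7, 10, 7, 3

Sorted (descending): 85, 74, 71, 69, 61, 34, 29, 29, 27, 22
The 2 values of 29 occupy positions 7–8 → each gets rank 7.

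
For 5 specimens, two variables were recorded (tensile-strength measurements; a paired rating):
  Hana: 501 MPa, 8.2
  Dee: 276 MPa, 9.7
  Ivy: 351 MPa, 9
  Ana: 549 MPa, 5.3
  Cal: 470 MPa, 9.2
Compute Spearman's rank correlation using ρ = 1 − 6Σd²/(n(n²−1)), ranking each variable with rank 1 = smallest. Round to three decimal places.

-0.900

Ranks of variable 1: 4, 1, 2, 5, 3
Ranks of variable 2: 2, 5, 3, 1, 4
d = r₁ − r₂: 2, -4, -1, 4, -1
d²: 4, 16, 1, 16, 1; Σd² = 38
ρ = 1 − 6·38/(5·24) = 1 − 228/120 = -0.900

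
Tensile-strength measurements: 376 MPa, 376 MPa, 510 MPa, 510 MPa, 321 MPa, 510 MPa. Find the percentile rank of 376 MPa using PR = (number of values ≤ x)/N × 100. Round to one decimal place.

50.0

N = 6.
Strictly below 376: 1. Equal to 376: 2.
PR = 3/6 × 100 = 50.0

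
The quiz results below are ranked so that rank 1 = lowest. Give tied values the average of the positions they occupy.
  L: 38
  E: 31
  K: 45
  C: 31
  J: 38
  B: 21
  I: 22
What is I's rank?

2

Sorted (ascending): 21, 22, 31, 31, 38, 38, 45
The 2 values of 31 occupy positions 3–4 → average rank (3+4)/2 = 3.5.
The 2 values of 38 occupy positions 5–6 → average rank (5+6)/2 = 5.5.
I has value 22 → rank 2.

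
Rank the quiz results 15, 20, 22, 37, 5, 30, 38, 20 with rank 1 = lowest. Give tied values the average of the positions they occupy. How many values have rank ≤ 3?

2

Sorted (ascending): 5, 15, 20, 20, 22, 30, 37, 38
The 2 values of 20 occupy positions 3–4 → average rank (3+4)/2 = 3.5.
Ranks ≤ 3: {1, 2} → 2 values.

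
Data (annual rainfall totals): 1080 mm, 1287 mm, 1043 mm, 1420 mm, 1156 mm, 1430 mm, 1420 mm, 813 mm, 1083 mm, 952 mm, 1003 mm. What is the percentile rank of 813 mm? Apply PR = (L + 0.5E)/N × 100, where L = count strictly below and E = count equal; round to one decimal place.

4.5

N = 11.
Strictly below 813: 0. Equal to 813: 1.
PR = (0 + 0.5·1)/11 × 100 = 4.5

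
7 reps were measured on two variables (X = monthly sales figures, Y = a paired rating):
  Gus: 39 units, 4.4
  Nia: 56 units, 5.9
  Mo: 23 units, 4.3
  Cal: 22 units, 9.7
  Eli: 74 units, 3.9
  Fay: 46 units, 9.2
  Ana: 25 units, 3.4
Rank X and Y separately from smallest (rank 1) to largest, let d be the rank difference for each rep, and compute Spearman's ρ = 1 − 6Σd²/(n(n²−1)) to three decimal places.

-0.214

Ranks of variable 1: 4, 6, 2, 1, 7, 5, 3
Ranks of variable 2: 4, 5, 3, 7, 2, 6, 1
d = r₁ − r₂: 0, 1, -1, -6, 5, -1, 2
d²: 0, 1, 1, 36, 25, 1, 4; Σd² = 68
ρ = 1 − 6·68/(7·48) = 1 − 408/336 = -0.214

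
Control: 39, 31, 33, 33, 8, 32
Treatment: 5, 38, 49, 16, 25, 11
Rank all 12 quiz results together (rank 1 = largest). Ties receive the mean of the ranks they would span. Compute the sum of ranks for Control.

35

Sorted (descending): 49, 39, 38, 33, 33, 32, 31, 25, 16, 11, 8, 5
The 2 values of 33 occupy positions 4–5 → average rank (4+5)/2 = 4.5.
Control values → pooled ranks: 39→2, 31→7, 33→4.5, 33→4.5, 8→11, 32→6
Rank sum = 2 + 7 + 4.5 + 4.5 + 11 + 6 = 35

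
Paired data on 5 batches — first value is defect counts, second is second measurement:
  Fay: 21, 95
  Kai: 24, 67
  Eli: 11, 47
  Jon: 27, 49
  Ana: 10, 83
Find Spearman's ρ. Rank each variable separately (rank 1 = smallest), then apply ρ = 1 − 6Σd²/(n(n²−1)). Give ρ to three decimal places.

Ranks of variable 1: 3, 4, 2, 5, 1
Ranks of variable 2: 5, 3, 1, 2, 4
d = r₁ − r₂: -2, 1, 1, 3, -3
d²: 4, 1, 1, 9, 9; Σd² = 24
ρ = 1 − 6·24/(5·24) = 1 − 144/120 = -0.200

-0.200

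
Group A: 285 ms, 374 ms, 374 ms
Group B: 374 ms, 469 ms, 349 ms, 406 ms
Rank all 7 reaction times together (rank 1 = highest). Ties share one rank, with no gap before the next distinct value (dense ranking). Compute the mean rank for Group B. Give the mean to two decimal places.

2.50

Sorted (descending): 469, 406, 374, 374, 374, 349, 285
The 3 values of 374 share dense rank 3.
Remaining distinct values take the next consecutive integers.
Group B values → pooled ranks: 374→3, 469→1, 349→4, 406→2
Mean rank = (3 + 1 + 4 + 2) / 4 = 2.50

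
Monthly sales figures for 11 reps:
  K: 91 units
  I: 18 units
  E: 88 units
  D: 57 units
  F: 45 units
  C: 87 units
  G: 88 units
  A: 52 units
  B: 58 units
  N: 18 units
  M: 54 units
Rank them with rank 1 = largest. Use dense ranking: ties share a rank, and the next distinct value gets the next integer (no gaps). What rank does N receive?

9

Sorted (descending): 91, 88, 88, 87, 58, 57, 54, 52, 45, 18, 18
The 2 values of 88 share dense rank 2.
The 2 values of 18 share dense rank 9.
Remaining distinct values take the next consecutive integers.
N has value 18 units → rank 9.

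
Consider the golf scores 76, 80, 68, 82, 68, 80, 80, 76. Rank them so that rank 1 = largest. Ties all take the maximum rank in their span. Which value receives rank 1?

82

Sorted (descending): 82, 80, 80, 80, 76, 76, 68, 68
The 3 values of 80 occupy positions 2–4 → each gets rank 4.
The 2 values of 76 occupy positions 5–6 → each gets rank 6.
The 2 values of 68 occupy positions 7–8 → each gets rank 8.
Rank 1 → value 82.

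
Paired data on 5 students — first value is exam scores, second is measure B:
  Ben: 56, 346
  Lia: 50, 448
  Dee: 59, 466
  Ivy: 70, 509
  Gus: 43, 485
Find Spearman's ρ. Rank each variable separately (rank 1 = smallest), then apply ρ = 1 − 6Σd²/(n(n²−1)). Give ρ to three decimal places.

Ranks of variable 1: 3, 2, 4, 5, 1
Ranks of variable 2: 1, 2, 3, 5, 4
d = r₁ − r₂: 2, 0, 1, 0, -3
d²: 4, 0, 1, 0, 9; Σd² = 14
ρ = 1 − 6·14/(5·24) = 1 − 84/120 = 0.300

0.300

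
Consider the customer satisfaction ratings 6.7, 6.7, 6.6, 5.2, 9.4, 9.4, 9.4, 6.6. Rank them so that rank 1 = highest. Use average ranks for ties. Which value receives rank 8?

5.2

Sorted (descending): 9.4, 9.4, 9.4, 6.7, 6.7, 6.6, 6.6, 5.2
The 3 values of 9.4 occupy positions 1–3 → average rank 2.
The 2 values of 6.7 occupy positions 4–5 → average rank (4+5)/2 = 4.5.
The 2 values of 6.6 occupy positions 6–7 → average rank (6+7)/2 = 6.5.
Rank 8 → value 5.2.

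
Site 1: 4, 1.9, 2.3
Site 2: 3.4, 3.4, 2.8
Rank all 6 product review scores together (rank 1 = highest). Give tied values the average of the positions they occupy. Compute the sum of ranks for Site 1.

Sorted (descending): 4, 3.4, 3.4, 2.8, 2.3, 1.9
The 2 values of 3.4 occupy positions 2–3 → average rank (2+3)/2 = 2.5.
Site 1 values → pooled ranks: 4→1, 1.9→6, 2.3→5
Rank sum = 1 + 6 + 5 = 12

12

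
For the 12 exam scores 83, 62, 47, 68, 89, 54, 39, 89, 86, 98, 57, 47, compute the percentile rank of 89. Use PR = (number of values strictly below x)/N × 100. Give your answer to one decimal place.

N = 12.
Strictly below 89: 9. Equal to 89: 2.
PR = 9/12 × 100 = 75.0

75.0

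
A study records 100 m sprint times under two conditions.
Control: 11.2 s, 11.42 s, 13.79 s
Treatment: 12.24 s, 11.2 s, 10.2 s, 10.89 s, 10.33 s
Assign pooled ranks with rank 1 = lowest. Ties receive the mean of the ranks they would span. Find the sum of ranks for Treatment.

17.5

Sorted (ascending): 10.2, 10.33, 10.89, 11.2, 11.2, 11.42, 12.24, 13.79
The 2 values of 11.2 occupy positions 4–5 → average rank (4+5)/2 = 4.5.
Treatment values → pooled ranks: 12.24→7, 11.2→4.5, 10.2→1, 10.89→3, 10.33→2
Rank sum = 7 + 4.5 + 1 + 3 + 2 = 17.5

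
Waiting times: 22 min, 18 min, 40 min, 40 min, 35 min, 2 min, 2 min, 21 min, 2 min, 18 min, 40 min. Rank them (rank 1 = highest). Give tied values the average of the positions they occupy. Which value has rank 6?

21

Sorted (descending): 40, 40, 40, 35, 22, 21, 18, 18, 2, 2, 2
The 3 values of 40 occupy positions 1–3 → average rank 2.
The 2 values of 18 occupy positions 7–8 → average rank (7+8)/2 = 7.5.
The 3 values of 2 occupy positions 9–11 → average rank 10.
Rank 6 → value 21.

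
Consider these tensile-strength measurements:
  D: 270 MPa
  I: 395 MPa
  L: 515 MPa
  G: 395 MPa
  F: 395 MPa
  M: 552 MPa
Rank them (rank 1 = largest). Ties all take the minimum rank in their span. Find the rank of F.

3

Sorted (descending): 552, 515, 395, 395, 395, 270
The 3 values of 395 occupy positions 3–5 → each gets rank 3.
F has value 395 MPa → rank 3.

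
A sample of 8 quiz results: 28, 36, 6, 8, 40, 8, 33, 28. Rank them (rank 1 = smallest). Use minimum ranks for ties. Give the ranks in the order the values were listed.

Sorted (ascending): 6, 8, 8, 28, 28, 33, 36, 40
The 2 values of 8 occupy positions 2–3 → each gets rank 2.
The 2 values of 28 occupy positions 4–5 → each gets rank 4.

4, 7, 1, 2, 8, 2, 6, 4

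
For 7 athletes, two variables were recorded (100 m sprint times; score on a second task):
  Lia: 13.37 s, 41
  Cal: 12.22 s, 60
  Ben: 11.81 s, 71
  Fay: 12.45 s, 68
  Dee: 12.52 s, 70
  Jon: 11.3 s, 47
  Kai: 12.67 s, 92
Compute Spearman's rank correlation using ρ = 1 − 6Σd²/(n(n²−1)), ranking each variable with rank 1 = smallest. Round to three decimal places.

Ranks of variable 1: 7, 3, 2, 4, 5, 1, 6
Ranks of variable 2: 1, 3, 6, 4, 5, 2, 7
d = r₁ − r₂: 6, 0, -4, 0, 0, -1, -1
d²: 36, 0, 16, 0, 0, 1, 1; Σd² = 54
ρ = 1 − 6·54/(7·48) = 1 − 324/336 = 0.036

0.036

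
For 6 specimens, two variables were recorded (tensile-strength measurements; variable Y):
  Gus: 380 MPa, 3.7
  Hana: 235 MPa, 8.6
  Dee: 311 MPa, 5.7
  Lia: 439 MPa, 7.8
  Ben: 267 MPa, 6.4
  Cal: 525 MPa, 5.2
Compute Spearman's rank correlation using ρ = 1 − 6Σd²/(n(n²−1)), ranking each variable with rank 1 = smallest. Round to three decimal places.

-0.543

Ranks of variable 1: 4, 1, 3, 5, 2, 6
Ranks of variable 2: 1, 6, 3, 5, 4, 2
d = r₁ − r₂: 3, -5, 0, 0, -2, 4
d²: 9, 25, 0, 0, 4, 16; Σd² = 54
ρ = 1 − 6·54/(6·35) = 1 − 324/210 = -0.543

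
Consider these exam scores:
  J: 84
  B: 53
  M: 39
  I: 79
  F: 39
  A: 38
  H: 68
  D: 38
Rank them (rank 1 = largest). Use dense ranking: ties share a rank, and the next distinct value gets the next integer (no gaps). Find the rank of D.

6

Sorted (descending): 84, 79, 68, 53, 39, 39, 38, 38
The 2 values of 39 share dense rank 5.
The 2 values of 38 share dense rank 6.
Remaining distinct values take the next consecutive integers.
D has value 38 → rank 6.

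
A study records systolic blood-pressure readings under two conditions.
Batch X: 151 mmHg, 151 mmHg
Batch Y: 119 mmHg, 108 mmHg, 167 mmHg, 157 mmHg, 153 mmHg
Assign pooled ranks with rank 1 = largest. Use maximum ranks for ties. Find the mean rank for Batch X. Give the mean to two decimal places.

Sorted (descending): 167, 157, 153, 151, 151, 119, 108
The 2 values of 151 occupy positions 4–5 → each gets rank 5.
Batch X values → pooled ranks: 151→5, 151→5
Mean rank = (5 + 5) / 2 = 5.00

5.00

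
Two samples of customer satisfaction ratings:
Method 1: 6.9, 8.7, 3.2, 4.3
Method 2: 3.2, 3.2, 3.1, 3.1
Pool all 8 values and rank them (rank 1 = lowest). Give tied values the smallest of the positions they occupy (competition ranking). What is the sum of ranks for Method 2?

Sorted (ascending): 3.1, 3.1, 3.2, 3.2, 3.2, 4.3, 6.9, 8.7
The 2 values of 3.1 occupy positions 1–2 → each gets rank 1.
The 3 values of 3.2 occupy positions 3–5 → each gets rank 3.
Method 2 values → pooled ranks: 3.2→3, 3.2→3, 3.1→1, 3.1→1
Rank sum = 3 + 3 + 1 + 1 = 8

8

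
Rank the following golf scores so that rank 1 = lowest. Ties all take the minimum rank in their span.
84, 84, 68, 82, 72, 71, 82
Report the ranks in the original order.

6, 6, 1, 4, 3, 2, 4

Sorted (ascending): 68, 71, 72, 82, 82, 84, 84
The 2 values of 82 occupy positions 4–5 → each gets rank 4.
The 2 values of 84 occupy positions 6–7 → each gets rank 6.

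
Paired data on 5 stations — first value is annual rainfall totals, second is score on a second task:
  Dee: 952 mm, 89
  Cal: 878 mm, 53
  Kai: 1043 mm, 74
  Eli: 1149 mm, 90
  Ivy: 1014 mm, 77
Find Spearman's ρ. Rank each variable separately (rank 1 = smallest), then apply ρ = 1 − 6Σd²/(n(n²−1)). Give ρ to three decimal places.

0.600

Ranks of variable 1: 2, 1, 4, 5, 3
Ranks of variable 2: 4, 1, 2, 5, 3
d = r₁ − r₂: -2, 0, 2, 0, 0
d²: 4, 0, 4, 0, 0; Σd² = 8
ρ = 1 − 6·8/(5·24) = 1 − 48/120 = 0.600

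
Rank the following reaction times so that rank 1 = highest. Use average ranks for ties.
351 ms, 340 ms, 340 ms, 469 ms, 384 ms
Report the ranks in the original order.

3, 4.5, 4.5, 1, 2

Sorted (descending): 469, 384, 351, 340, 340
The 2 values of 340 occupy positions 4–5 → average rank (4+5)/2 = 4.5.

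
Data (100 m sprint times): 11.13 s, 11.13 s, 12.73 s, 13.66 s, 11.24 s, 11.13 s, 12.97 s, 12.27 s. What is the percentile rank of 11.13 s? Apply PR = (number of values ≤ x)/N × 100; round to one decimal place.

N = 8.
Strictly below 11.13: 0. Equal to 11.13: 3.
PR = 3/8 × 100 = 37.5

37.5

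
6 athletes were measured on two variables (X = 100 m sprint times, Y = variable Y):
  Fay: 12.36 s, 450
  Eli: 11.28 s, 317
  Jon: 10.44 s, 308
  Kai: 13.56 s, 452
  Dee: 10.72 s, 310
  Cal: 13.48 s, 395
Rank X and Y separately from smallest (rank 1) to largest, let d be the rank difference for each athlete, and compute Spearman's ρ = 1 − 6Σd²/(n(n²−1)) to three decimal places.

0.943

Ranks of variable 1: 4, 3, 1, 6, 2, 5
Ranks of variable 2: 5, 3, 1, 6, 2, 4
d = r₁ − r₂: -1, 0, 0, 0, 0, 1
d²: 1, 0, 0, 0, 0, 1; Σd² = 2
ρ = 1 − 6·2/(6·35) = 1 − 12/210 = 0.943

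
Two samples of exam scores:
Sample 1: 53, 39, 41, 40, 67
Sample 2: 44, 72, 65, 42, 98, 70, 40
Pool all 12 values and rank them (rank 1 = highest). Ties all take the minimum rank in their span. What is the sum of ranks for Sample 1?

Sorted (descending): 98, 72, 70, 67, 65, 53, 44, 42, 41, 40, 40, 39
The 2 values of 40 occupy positions 10–11 → each gets rank 10.
Sample 1 values → pooled ranks: 53→6, 39→12, 41→9, 40→10, 67→4
Rank sum = 6 + 12 + 9 + 10 + 4 = 41

41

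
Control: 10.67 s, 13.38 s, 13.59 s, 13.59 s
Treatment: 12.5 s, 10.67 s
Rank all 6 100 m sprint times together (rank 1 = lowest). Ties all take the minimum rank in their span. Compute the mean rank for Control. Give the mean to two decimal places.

3.75

Sorted (ascending): 10.67, 10.67, 12.5, 13.38, 13.59, 13.59
The 2 values of 10.67 occupy positions 1–2 → each gets rank 1.
The 2 values of 13.59 occupy positions 5–6 → each gets rank 5.
Control values → pooled ranks: 10.67→1, 13.38→4, 13.59→5, 13.59→5
Mean rank = (1 + 4 + 5 + 5) / 4 = 3.75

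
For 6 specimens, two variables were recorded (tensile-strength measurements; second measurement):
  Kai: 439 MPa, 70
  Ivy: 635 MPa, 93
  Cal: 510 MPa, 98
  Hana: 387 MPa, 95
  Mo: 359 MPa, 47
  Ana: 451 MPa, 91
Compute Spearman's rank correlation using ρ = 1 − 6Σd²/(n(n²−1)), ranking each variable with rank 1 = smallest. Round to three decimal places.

0.543

Ranks of variable 1: 3, 6, 5, 2, 1, 4
Ranks of variable 2: 2, 4, 6, 5, 1, 3
d = r₁ − r₂: 1, 2, -1, -3, 0, 1
d²: 1, 4, 1, 9, 0, 1; Σd² = 16
ρ = 1 − 6·16/(6·35) = 1 − 96/210 = 0.543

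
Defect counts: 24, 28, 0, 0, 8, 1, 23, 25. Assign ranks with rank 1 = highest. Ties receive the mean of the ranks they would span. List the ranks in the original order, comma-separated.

3, 1, 7.5, 7.5, 5, 6, 4, 2

Sorted (descending): 28, 25, 24, 23, 8, 1, 0, 0
The 2 values of 0 occupy positions 7–8 → average rank (7+8)/2 = 7.5.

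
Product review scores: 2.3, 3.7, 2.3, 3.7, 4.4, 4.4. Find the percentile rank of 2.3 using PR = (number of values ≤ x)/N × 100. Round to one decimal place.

N = 6.
Strictly below 2.3: 0. Equal to 2.3: 2.
PR = 2/6 × 100 = 33.3

33.3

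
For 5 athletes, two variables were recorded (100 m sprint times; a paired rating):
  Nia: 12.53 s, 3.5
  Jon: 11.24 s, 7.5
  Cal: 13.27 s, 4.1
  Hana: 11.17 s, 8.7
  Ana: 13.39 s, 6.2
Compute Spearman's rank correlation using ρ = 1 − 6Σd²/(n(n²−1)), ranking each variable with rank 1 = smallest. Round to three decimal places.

-0.600

Ranks of variable 1: 3, 2, 4, 1, 5
Ranks of variable 2: 1, 4, 2, 5, 3
d = r₁ − r₂: 2, -2, 2, -4, 2
d²: 4, 4, 4, 16, 4; Σd² = 32
ρ = 1 − 6·32/(5·24) = 1 − 192/120 = -0.600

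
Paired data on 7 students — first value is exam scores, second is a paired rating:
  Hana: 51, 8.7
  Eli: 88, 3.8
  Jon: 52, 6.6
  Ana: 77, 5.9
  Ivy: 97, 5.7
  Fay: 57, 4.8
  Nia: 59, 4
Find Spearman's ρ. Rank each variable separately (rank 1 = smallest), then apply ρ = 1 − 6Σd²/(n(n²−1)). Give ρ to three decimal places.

-0.607

Ranks of variable 1: 1, 6, 2, 5, 7, 3, 4
Ranks of variable 2: 7, 1, 6, 5, 4, 3, 2
d = r₁ − r₂: -6, 5, -4, 0, 3, 0, 2
d²: 36, 25, 16, 0, 9, 0, 4; Σd² = 90
ρ = 1 − 6·90/(7·48) = 1 − 540/336 = -0.607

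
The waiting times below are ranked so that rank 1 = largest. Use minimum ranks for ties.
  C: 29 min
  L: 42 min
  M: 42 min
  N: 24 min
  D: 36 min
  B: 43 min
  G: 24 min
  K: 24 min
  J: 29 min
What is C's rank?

5

Sorted (descending): 43, 42, 42, 36, 29, 29, 24, 24, 24
The 2 values of 42 occupy positions 2–3 → each gets rank 2.
The 2 values of 29 occupy positions 5–6 → each gets rank 5.
The 3 values of 24 occupy positions 7–9 → each gets rank 7.
C has value 29 min → rank 5.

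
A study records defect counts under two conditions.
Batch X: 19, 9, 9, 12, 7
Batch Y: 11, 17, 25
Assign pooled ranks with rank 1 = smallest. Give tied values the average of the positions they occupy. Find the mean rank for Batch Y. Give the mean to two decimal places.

6.00

Sorted (ascending): 7, 9, 9, 11, 12, 17, 19, 25
The 2 values of 9 occupy positions 2–3 → average rank (2+3)/2 = 2.5.
Batch Y values → pooled ranks: 11→4, 17→6, 25→8
Mean rank = (4 + 6 + 8) / 3 = 6.00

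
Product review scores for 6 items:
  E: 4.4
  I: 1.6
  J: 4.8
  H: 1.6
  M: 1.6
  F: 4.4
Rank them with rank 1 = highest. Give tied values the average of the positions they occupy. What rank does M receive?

5

Sorted (descending): 4.8, 4.4, 4.4, 1.6, 1.6, 1.6
The 2 values of 4.4 occupy positions 2–3 → average rank (2+3)/2 = 2.5.
The 3 values of 1.6 occupy positions 4–6 → average rank 5.
M has value 1.6 → rank 5.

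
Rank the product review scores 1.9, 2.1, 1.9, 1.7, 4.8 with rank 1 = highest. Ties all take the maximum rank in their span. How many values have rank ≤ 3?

Sorted (descending): 4.8, 2.1, 1.9, 1.9, 1.7
The 2 values of 1.9 occupy positions 3–4 → each gets rank 4.
Ranks ≤ 3: {1, 2} → 2 values.

2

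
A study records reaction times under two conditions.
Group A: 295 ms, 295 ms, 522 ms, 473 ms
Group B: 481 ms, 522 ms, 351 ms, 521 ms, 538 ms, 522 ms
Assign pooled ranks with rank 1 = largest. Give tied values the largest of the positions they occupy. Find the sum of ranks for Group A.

Sorted (descending): 538, 522, 522, 522, 521, 481, 473, 351, 295, 295
The 3 values of 522 occupy positions 2–4 → each gets rank 4.
The 2 values of 295 occupy positions 9–10 → each gets rank 10.
Group A values → pooled ranks: 295→10, 295→10, 522→4, 473→7
Rank sum = 10 + 10 + 4 + 7 = 31

31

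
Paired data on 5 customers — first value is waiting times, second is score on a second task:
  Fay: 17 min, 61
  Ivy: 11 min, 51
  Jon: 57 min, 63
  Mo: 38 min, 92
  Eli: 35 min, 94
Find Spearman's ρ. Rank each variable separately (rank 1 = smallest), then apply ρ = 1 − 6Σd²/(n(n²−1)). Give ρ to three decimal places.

0.600

Ranks of variable 1: 2, 1, 5, 4, 3
Ranks of variable 2: 2, 1, 3, 4, 5
d = r₁ − r₂: 0, 0, 2, 0, -2
d²: 0, 0, 4, 0, 4; Σd² = 8
ρ = 1 − 6·8/(5·24) = 1 − 48/120 = 0.600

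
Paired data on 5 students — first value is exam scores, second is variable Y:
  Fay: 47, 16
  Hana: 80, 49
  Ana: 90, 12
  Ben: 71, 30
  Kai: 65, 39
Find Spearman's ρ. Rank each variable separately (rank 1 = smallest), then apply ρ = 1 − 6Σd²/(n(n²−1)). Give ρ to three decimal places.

Ranks of variable 1: 1, 4, 5, 3, 2
Ranks of variable 2: 2, 5, 1, 3, 4
d = r₁ − r₂: -1, -1, 4, 0, -2
d²: 1, 1, 16, 0, 4; Σd² = 22
ρ = 1 − 6·22/(5·24) = 1 − 132/120 = -0.100

-0.100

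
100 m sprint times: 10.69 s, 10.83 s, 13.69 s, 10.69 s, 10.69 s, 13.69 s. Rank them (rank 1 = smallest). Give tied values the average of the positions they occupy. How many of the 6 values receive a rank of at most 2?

Sorted (ascending): 10.69, 10.69, 10.69, 10.83, 13.69, 13.69
The 3 values of 10.69 occupy positions 1–3 → average rank 2.
The 2 values of 13.69 occupy positions 5–6 → average rank (5+6)/2 = 5.5.
Ranks ≤ 2: {2, 2, 2} → 3 values.

3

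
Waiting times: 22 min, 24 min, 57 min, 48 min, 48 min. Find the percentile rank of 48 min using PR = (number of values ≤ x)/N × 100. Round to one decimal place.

80.0

N = 5.
Strictly below 48: 2. Equal to 48: 2.
PR = 4/5 × 100 = 80.0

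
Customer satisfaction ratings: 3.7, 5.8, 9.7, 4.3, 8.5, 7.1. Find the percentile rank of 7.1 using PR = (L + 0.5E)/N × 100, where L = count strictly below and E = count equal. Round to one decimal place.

58.3

N = 6.
Strictly below 7.1: 3. Equal to 7.1: 1.
PR = (3 + 0.5·1)/6 × 100 = 58.3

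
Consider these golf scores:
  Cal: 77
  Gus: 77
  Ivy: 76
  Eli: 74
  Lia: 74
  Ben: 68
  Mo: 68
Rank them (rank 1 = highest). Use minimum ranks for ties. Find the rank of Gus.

Sorted (descending): 77, 77, 76, 74, 74, 68, 68
The 2 values of 77 occupy positions 1–2 → each gets rank 1.
The 2 values of 74 occupy positions 4–5 → each gets rank 4.
The 2 values of 68 occupy positions 6–7 → each gets rank 6.
Gus has value 77 → rank 1.

1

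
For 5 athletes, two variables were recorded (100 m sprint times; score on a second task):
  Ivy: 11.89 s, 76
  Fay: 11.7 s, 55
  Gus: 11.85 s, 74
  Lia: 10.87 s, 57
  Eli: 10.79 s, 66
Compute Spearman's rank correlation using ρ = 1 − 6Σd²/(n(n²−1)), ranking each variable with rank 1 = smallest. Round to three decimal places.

0.600

Ranks of variable 1: 5, 3, 4, 2, 1
Ranks of variable 2: 5, 1, 4, 2, 3
d = r₁ − r₂: 0, 2, 0, 0, -2
d²: 0, 4, 0, 0, 4; Σd² = 8
ρ = 1 − 6·8/(5·24) = 1 − 48/120 = 0.600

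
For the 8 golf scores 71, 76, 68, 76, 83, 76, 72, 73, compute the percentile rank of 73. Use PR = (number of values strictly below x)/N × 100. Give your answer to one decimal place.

N = 8.
Strictly below 73: 3. Equal to 73: 1.
PR = 3/8 × 100 = 37.5

37.5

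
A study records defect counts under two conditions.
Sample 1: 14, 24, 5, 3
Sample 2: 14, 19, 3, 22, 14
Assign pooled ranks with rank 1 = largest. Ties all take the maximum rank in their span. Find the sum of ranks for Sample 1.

Sorted (descending): 24, 22, 19, 14, 14, 14, 5, 3, 3
The 3 values of 14 occupy positions 4–6 → each gets rank 6.
The 2 values of 3 occupy positions 8–9 → each gets rank 9.
Sample 1 values → pooled ranks: 14→6, 24→1, 5→7, 3→9
Rank sum = 6 + 1 + 7 + 9 = 23

23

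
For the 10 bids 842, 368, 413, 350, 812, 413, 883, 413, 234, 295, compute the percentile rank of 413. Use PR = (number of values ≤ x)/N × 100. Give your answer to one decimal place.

N = 10.
Strictly below 413: 4. Equal to 413: 3.
PR = 7/10 × 100 = 70.0

70.0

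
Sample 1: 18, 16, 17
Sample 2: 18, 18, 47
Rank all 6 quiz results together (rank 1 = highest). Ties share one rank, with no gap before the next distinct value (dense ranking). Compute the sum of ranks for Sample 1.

9

Sorted (descending): 47, 18, 18, 18, 17, 16
The 3 values of 18 share dense rank 2.
Remaining distinct values take the next consecutive integers.
Sample 1 values → pooled ranks: 18→2, 16→4, 17→3
Rank sum = 2 + 4 + 3 = 9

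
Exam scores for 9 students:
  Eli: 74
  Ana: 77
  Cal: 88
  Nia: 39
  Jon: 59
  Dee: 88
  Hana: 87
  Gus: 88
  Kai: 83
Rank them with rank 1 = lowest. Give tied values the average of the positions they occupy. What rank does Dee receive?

Sorted (ascending): 39, 59, 74, 77, 83, 87, 88, 88, 88
The 3 values of 88 occupy positions 7–9 → average rank 8.
Dee has value 88 → rank 8.

8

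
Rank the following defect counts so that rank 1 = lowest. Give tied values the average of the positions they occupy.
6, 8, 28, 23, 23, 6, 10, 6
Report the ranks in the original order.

2, 4, 8, 6.5, 6.5, 2, 5, 2

Sorted (ascending): 6, 6, 6, 8, 10, 23, 23, 28
The 3 values of 6 occupy positions 1–3 → average rank 2.
The 2 values of 23 occupy positions 6–7 → average rank (6+7)/2 = 6.5.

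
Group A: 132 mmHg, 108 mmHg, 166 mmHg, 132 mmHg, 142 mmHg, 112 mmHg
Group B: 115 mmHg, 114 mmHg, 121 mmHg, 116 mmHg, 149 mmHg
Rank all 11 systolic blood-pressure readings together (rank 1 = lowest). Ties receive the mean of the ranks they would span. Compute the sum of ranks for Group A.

38

Sorted (ascending): 108, 112, 114, 115, 116, 121, 132, 132, 142, 149, 166
The 2 values of 132 occupy positions 7–8 → average rank (7+8)/2 = 7.5.
Group A values → pooled ranks: 132→7.5, 108→1, 166→11, 132→7.5, 142→9, 112→2
Rank sum = 7.5 + 1 + 11 + 7.5 + 9 + 2 = 38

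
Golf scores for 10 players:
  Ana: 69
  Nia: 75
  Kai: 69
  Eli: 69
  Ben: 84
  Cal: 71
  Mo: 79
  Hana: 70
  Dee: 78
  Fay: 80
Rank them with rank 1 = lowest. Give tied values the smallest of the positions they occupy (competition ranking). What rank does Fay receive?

9

Sorted (ascending): 69, 69, 69, 70, 71, 75, 78, 79, 80, 84
The 3 values of 69 occupy positions 1–3 → each gets rank 1.
Fay has value 80 → rank 9.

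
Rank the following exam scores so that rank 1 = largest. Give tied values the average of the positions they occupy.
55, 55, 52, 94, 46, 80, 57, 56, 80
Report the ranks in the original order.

Sorted (descending): 94, 80, 80, 57, 56, 55, 55, 52, 46
The 2 values of 80 occupy positions 2–3 → average rank (2+3)/2 = 2.5.
The 2 values of 55 occupy positions 6–7 → average rank (6+7)/2 = 6.5.

6.5, 6.5, 8, 1, 9, 2.5, 4, 5, 2.5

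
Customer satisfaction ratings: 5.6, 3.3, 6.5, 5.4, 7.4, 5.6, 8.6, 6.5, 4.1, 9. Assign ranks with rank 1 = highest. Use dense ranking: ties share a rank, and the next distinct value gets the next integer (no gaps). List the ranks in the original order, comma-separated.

Sorted (descending): 9, 8.6, 7.4, 6.5, 6.5, 5.6, 5.6, 5.4, 4.1, 3.3
The 2 values of 6.5 share dense rank 4.
The 2 values of 5.6 share dense rank 5.
Remaining distinct values take the next consecutive integers.

5, 8, 4, 6, 3, 5, 2, 4, 7, 1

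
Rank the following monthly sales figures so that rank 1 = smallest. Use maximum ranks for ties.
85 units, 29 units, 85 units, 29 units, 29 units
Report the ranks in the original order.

Sorted (ascending): 29, 29, 29, 85, 85
The 3 values of 29 occupy positions 1–3 → each gets rank 3.
The 2 values of 85 occupy positions 4–5 → each gets rank 5.

5, 3, 5, 3, 3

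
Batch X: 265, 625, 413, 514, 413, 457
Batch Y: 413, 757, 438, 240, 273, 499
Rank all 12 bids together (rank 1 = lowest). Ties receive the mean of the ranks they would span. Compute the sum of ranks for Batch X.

Sorted (ascending): 240, 265, 273, 413, 413, 413, 438, 457, 499, 514, 625, 757
The 3 values of 413 occupy positions 4–6 → average rank 5.
Batch X values → pooled ranks: 265→2, 625→11, 413→5, 514→10, 413→5, 457→8
Rank sum = 2 + 11 + 5 + 10 + 5 + 8 = 41

41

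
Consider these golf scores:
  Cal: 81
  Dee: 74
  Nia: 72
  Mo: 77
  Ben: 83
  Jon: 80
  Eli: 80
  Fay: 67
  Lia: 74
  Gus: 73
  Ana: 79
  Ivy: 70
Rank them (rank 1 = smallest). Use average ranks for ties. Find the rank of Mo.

Sorted (ascending): 67, 70, 72, 73, 74, 74, 77, 79, 80, 80, 81, 83
The 2 values of 74 occupy positions 5–6 → average rank (5+6)/2 = 5.5.
The 2 values of 80 occupy positions 9–10 → average rank (9+10)/2 = 9.5.
Mo has value 77 → rank 7.

7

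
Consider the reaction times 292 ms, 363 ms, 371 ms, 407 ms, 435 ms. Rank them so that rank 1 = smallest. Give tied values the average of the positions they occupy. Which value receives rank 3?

Sorted (ascending): 292, 363, 371, 407, 435
No ties — each value takes its position as its rank.
Rank 3 → value 371.

371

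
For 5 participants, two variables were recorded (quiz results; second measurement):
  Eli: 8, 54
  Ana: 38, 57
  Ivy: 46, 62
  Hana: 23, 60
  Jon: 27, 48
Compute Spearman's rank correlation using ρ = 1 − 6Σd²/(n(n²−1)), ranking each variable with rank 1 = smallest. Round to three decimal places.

0.500

Ranks of variable 1: 1, 4, 5, 2, 3
Ranks of variable 2: 2, 3, 5, 4, 1
d = r₁ − r₂: -1, 1, 0, -2, 2
d²: 1, 1, 0, 4, 4; Σd² = 10
ρ = 1 − 6·10/(5·24) = 1 − 60/120 = 0.500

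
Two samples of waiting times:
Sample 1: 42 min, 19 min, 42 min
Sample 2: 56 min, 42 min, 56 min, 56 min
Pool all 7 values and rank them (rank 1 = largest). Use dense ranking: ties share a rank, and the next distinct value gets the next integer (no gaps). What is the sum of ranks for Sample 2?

5

Sorted (descending): 56, 56, 56, 42, 42, 42, 19
The 3 values of 56 share dense rank 1.
The 3 values of 42 share dense rank 2.
Remaining distinct values take the next consecutive integers.
Sample 2 values → pooled ranks: 56→1, 42→2, 56→1, 56→1
Rank sum = 1 + 2 + 1 + 1 = 5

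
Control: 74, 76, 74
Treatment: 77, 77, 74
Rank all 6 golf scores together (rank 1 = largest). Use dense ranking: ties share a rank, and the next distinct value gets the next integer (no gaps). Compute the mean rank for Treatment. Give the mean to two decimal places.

Sorted (descending): 77, 77, 76, 74, 74, 74
The 2 values of 77 share dense rank 1.
The 3 values of 74 share dense rank 3.
Remaining distinct values take the next consecutive integers.
Treatment values → pooled ranks: 77→1, 77→1, 74→3
Mean rank = (1 + 1 + 3) / 3 = 1.67

1.67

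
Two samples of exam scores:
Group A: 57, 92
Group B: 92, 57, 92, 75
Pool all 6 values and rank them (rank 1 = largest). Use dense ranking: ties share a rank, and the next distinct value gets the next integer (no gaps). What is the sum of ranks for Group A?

Sorted (descending): 92, 92, 92, 75, 57, 57
The 3 values of 92 share dense rank 1.
The 2 values of 57 share dense rank 3.
Remaining distinct values take the next consecutive integers.
Group A values → pooled ranks: 57→3, 92→1
Rank sum = 3 + 1 = 4

4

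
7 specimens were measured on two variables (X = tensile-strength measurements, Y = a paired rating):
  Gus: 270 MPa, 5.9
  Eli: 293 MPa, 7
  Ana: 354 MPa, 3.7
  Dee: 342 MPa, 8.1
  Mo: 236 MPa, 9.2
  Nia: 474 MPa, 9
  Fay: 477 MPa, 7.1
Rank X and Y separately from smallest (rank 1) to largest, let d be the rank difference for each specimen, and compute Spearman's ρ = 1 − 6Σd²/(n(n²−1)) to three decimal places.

Ranks of variable 1: 2, 3, 5, 4, 1, 6, 7
Ranks of variable 2: 2, 3, 1, 5, 7, 6, 4
d = r₁ − r₂: 0, 0, 4, -1, -6, 0, 3
d²: 0, 0, 16, 1, 36, 0, 9; Σd² = 62
ρ = 1 − 6·62/(7·48) = 1 − 372/336 = -0.107

-0.107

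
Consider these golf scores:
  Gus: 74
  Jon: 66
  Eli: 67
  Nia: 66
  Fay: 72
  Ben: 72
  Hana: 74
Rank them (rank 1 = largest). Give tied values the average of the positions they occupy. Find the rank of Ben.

Sorted (descending): 74, 74, 72, 72, 67, 66, 66
The 2 values of 74 occupy positions 1–2 → average rank (1+2)/2 = 1.5.
The 2 values of 72 occupy positions 3–4 → average rank (3+4)/2 = 3.5.
The 2 values of 66 occupy positions 6–7 → average rank (6+7)/2 = 6.5.
Ben has value 72 → rank 3.5.

3.5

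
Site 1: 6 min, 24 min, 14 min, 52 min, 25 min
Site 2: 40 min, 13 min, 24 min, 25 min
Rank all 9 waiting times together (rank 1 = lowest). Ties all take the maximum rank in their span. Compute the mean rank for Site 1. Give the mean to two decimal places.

Sorted (ascending): 6, 13, 14, 24, 24, 25, 25, 40, 52
The 2 values of 24 occupy positions 4–5 → each gets rank 5.
The 2 values of 25 occupy positions 6–7 → each gets rank 7.
Site 1 values → pooled ranks: 6→1, 24→5, 14→3, 52→9, 25→7
Mean rank = (1 + 5 + 3 + 9 + 7) / 5 = 5.00

5.00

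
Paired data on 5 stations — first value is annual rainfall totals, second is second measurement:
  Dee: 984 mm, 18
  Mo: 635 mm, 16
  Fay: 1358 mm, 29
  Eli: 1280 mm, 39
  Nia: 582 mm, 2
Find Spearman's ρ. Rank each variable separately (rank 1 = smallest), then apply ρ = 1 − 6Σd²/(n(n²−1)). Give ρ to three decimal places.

0.900

Ranks of variable 1: 3, 2, 5, 4, 1
Ranks of variable 2: 3, 2, 4, 5, 1
d = r₁ − r₂: 0, 0, 1, -1, 0
d²: 0, 0, 1, 1, 0; Σd² = 2
ρ = 1 − 6·2/(5·24) = 1 − 12/120 = 0.900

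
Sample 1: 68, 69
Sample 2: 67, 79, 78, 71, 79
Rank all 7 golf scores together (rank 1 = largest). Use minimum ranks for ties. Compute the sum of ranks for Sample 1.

Sorted (descending): 79, 79, 78, 71, 69, 68, 67
The 2 values of 79 occupy positions 1–2 → each gets rank 1.
Sample 1 values → pooled ranks: 68→6, 69→5
Rank sum = 6 + 5 = 11

11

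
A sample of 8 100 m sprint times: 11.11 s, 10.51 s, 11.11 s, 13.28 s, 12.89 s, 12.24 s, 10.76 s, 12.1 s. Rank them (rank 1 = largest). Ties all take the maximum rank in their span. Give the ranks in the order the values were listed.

Sorted (descending): 13.28, 12.89, 12.24, 12.1, 11.11, 11.11, 10.76, 10.51
The 2 values of 11.11 occupy positions 5–6 → each gets rank 6.

6, 8, 6, 1, 2, 3, 7, 4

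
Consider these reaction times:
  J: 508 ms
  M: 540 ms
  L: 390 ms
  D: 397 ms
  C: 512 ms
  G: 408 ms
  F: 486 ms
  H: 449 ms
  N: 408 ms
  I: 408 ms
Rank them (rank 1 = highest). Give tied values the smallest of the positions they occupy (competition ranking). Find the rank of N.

Sorted (descending): 540, 512, 508, 486, 449, 408, 408, 408, 397, 390
The 3 values of 408 occupy positions 6–8 → each gets rank 6.
N has value 408 ms → rank 6.

6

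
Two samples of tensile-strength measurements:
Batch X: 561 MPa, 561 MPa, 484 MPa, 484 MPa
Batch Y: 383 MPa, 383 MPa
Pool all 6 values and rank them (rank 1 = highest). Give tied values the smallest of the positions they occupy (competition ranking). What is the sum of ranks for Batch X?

8

Sorted (descending): 561, 561, 484, 484, 383, 383
The 2 values of 561 occupy positions 1–2 → each gets rank 1.
The 2 values of 484 occupy positions 3–4 → each gets rank 3.
The 2 values of 383 occupy positions 5–6 → each gets rank 5.
Batch X values → pooled ranks: 561→1, 561→1, 484→3, 484→3
Rank sum = 1 + 1 + 3 + 3 = 8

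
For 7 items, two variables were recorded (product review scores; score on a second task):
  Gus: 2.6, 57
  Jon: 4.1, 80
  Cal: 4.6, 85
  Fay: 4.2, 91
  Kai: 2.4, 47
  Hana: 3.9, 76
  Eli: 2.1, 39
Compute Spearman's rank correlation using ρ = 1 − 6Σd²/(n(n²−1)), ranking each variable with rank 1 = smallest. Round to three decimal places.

Ranks of variable 1: 3, 5, 7, 6, 2, 4, 1
Ranks of variable 2: 3, 5, 6, 7, 2, 4, 1
d = r₁ − r₂: 0, 0, 1, -1, 0, 0, 0
d²: 0, 0, 1, 1, 0, 0, 0; Σd² = 2
ρ = 1 − 6·2/(7·48) = 1 − 12/336 = 0.964

0.964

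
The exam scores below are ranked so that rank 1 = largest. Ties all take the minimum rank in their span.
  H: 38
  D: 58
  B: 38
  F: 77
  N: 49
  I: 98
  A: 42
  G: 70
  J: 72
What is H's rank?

Sorted (descending): 98, 77, 72, 70, 58, 49, 42, 38, 38
The 2 values of 38 occupy positions 8–9 → each gets rank 8.
H has value 38 → rank 8.

8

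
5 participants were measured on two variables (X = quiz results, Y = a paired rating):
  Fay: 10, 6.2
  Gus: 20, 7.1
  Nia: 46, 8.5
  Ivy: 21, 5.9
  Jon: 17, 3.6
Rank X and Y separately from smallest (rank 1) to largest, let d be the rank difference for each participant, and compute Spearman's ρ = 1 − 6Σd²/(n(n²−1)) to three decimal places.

0.500

Ranks of variable 1: 1, 3, 5, 4, 2
Ranks of variable 2: 3, 4, 5, 2, 1
d = r₁ − r₂: -2, -1, 0, 2, 1
d²: 4, 1, 0, 4, 1; Σd² = 10
ρ = 1 − 6·10/(5·24) = 1 − 60/120 = 0.500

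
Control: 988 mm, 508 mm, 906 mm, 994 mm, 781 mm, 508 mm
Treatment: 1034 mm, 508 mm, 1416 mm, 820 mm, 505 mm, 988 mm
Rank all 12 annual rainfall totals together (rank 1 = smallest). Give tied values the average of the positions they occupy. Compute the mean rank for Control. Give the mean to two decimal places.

6.08

Sorted (ascending): 505, 508, 508, 508, 781, 820, 906, 988, 988, 994, 1034, 1416
The 3 values of 508 occupy positions 2–4 → average rank 3.
The 2 values of 988 occupy positions 8–9 → average rank (8+9)/2 = 8.5.
Control values → pooled ranks: 988→8.5, 508→3, 906→7, 994→10, 781→5, 508→3
Mean rank = (8.5 + 3 + 7 + 10 + 5 + 3) / 6 = 6.08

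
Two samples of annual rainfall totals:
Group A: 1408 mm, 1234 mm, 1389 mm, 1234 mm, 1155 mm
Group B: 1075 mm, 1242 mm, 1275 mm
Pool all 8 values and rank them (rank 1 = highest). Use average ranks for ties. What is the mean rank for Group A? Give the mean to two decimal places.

Sorted (descending): 1408, 1389, 1275, 1242, 1234, 1234, 1155, 1075
The 2 values of 1234 occupy positions 5–6 → average rank (5+6)/2 = 5.5.
Group A values → pooled ranks: 1408→1, 1234→5.5, 1389→2, 1234→5.5, 1155→7
Mean rank = (1 + 5.5 + 2 + 5.5 + 7) / 5 = 4.20

4.20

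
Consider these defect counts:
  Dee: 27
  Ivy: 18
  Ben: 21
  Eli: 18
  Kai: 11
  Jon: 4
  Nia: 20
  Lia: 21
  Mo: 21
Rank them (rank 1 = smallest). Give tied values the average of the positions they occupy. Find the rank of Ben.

Sorted (ascending): 4, 11, 18, 18, 20, 21, 21, 21, 27
The 2 values of 18 occupy positions 3–4 → average rank (3+4)/2 = 3.5.
The 3 values of 21 occupy positions 6–8 → average rank 7.
Ben has value 21 → rank 7.

7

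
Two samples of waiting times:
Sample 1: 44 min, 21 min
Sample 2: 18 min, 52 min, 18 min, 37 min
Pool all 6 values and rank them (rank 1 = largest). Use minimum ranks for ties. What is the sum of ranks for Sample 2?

Sorted (descending): 52, 44, 37, 21, 18, 18
The 2 values of 18 occupy positions 5–6 → each gets rank 5.
Sample 2 values → pooled ranks: 18→5, 52→1, 18→5, 37→3
Rank sum = 5 + 1 + 5 + 3 = 14

14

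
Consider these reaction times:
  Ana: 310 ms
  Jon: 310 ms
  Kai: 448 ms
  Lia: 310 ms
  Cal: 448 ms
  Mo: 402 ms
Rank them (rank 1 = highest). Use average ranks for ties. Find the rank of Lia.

5

Sorted (descending): 448, 448, 402, 310, 310, 310
The 2 values of 448 occupy positions 1–2 → average rank (1+2)/2 = 1.5.
The 3 values of 310 occupy positions 4–6 → average rank 5.
Lia has value 310 ms → rank 5.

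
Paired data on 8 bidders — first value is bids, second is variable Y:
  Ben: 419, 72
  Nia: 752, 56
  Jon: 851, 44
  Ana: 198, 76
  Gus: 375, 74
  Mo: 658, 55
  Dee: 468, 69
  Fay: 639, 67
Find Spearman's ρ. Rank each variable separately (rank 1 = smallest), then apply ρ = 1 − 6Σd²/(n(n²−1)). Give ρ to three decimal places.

-0.976

Ranks of variable 1: 3, 7, 8, 1, 2, 6, 4, 5
Ranks of variable 2: 6, 3, 1, 8, 7, 2, 5, 4
d = r₁ − r₂: -3, 4, 7, -7, -5, 4, -1, 1
d²: 9, 16, 49, 49, 25, 16, 1, 1; Σd² = 166
ρ = 1 − 6·166/(8·63) = 1 − 996/504 = -0.976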